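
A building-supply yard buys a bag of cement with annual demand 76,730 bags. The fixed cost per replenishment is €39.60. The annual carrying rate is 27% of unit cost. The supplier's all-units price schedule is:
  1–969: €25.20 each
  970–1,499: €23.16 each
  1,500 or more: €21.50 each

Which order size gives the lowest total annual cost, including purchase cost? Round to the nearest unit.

Holding cost per unit per year at price C is H = 0.27·C.
Candidates are each tier's EOQ (if it falls in that tier) and each price-break quantity.
EOQ at €25.20 = 945.1 (feasible in tier 1): TC = 76,730×€25.20 + (76,730/945.1)×39.6 + (945.1/2)×0.27×€25.20 = €1,940,026.24.
EOQ at €23.16 = 985.8 (feasible in tier 2): TC = 76,730×€23.16 + (76,730/985.8)×39.6 + (985.8/2)×0.27×€23.16 = €1,783,231.28.
EOQ at €21.50 = 1023.2 < 1500, so use break Q=1500: TC = 76,730×€21.50 + (76,730/1500.0)×39.6 + (1500.0/2)×0.27×€21.50 = €1,656,074.42.
Lowest total cost is €1,656,074.42 at Q = 1500.0.

Q* ≈ 1,500 bags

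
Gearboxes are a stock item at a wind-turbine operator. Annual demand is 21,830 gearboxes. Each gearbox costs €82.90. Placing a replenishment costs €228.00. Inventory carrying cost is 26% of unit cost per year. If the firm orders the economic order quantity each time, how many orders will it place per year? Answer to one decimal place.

Holding cost H = 0.26 × €82.90 = €21.5540 per unit per year.
EOQ = √(2DS/H) = √(2 × 21,830 × 228 / 21.554) ≈ 679.59.
Orders per year = D / Q* = 21,830 / 679.59 ≈ 32.122.

N ≈ 32.1 orders per year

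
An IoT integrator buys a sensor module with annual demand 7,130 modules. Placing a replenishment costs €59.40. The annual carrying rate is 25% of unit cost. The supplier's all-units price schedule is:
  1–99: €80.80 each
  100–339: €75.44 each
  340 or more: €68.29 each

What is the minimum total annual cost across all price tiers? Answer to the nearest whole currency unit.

Holding cost per unit per year at price C is H = 0.25·C.
Evaluate total cost at each tier's feasible EOQ or, if the EOQ is below the tier, at the tier's minimum quantity.
Tier 1 (€80.80): EOQ = 204.8 exceeds tier's upper bound 99, so this tier is dominated.
EOQ at €75.44 = 211.9 (feasible in tier 2): TC = 7,130×€75.44 + (7,130/211.9)×59.4 + (211.9/2)×0.25×€75.44 = €541,884.11.
EOQ at €68.29 = 222.7 < 340, so use break Q=340: TC = 7,130×€68.29 + (7,130/340.0)×59.4 + (340.0/2)×0.25×€68.29 = €491,055.68.
Lowest total cost among the candidates is at Q = 340.0.

TC* ≈ €491,056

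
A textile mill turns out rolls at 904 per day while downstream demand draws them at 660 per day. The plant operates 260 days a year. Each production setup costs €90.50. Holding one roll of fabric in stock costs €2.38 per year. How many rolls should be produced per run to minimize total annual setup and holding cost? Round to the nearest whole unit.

Annual demand D = 660 × 260 = 171,600.
Production build-up factor (1 − d/p) = 1 − 660/904 = 0.2699.
Q* = √(2DS / (H(1 − d/p))) = √(2 × 171,600 × 90.5 / (2.38 × 0.2699)).
= √(31,059,600 / 0.6424) ≈ 6953.425.

Q* ≈ 6,953 rolls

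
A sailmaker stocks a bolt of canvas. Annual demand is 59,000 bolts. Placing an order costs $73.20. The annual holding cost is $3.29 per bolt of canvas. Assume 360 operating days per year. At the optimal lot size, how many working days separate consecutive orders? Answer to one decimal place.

EOQ = √(2DS/H) = √(2 × 59,000 × 73.2 / 3.29) ≈ 1620.31.
Cycle time = Q*/D × 360 = 1620.31 / 59,000 × 360 ≈ 9.887 days.

T ≈ 9.9 days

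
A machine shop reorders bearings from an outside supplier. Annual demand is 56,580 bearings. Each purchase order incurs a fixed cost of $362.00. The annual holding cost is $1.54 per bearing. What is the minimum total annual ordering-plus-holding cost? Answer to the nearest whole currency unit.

EOQ = √(2DS/H) = √(2 × 56,580 × 362 / 1.54) ≈ 5157.51.
At Q*, ordering cost (D/Q*)S equals holding cost (Q*/2)H, each = √(DSH/2).
Minimum total = √(2DSH) = √(2 × 56,580 × 362 × 1.54) ≈ 7942.571.

TC* ≈ $7,943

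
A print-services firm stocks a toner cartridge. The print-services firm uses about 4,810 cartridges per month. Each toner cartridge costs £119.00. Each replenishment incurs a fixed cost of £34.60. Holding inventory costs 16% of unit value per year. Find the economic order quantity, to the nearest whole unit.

Q* ≈ 458 cartridges

Annual demand D = 4,810 × 12 = 57,720.
Holding cost H = 0.16 × £119.00 = £19.0400 per unit per year.
EOQ = √(2DS / H) = √(2 × 57,720 × 34.6 / 19.04).
= √(3,994,224 / 19.04) = √209,780.6723 ≈ 458.018.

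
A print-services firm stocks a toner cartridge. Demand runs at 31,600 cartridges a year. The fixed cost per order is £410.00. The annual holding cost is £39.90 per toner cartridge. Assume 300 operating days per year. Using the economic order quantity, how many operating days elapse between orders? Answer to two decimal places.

Q* = √(2DS/H) = √(2 × 31,600 × 410 / 39.9) ≈ 805.87.
Cycle time = Q*/D × 300 = 805.87 / 31,600 × 300 ≈ 7.651 days.

T ≈ 7.65 days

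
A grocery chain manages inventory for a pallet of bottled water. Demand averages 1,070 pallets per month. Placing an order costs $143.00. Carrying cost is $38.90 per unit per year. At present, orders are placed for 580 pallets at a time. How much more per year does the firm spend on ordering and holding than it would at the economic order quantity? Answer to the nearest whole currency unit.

Extra cost ≈ $2,495 per year

Annual demand D = 1,070 × 12 = 12,840.
EOQ = √(2DS/H) = √(2 × 12,840 × 143 / 38.9) ≈ 307.25.
Cost at Q* = (D/Q*)S + (Q*/2)H = √(2DSH) ≈ $11,951.99.
Cost at Q = 580: (12,840/580)×143 + (580/2)×38.9 = $3,165.72 + $11,281.00 = $14,446.72.
Excess = $14,446.72 − $11,951.99 = $2,494.73.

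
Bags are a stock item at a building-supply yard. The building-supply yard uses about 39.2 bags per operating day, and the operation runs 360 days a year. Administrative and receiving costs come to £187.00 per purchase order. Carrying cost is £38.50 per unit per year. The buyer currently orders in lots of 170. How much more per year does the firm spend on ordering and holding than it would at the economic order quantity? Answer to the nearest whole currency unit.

Annual demand D = 39.2 × 360 = 14,112.
EOQ = √(2DS/H) = √(2 × 14,112 × 187 / 38.5) ≈ 370.25.
Cost at Q* = (D/Q*)S + (Q*/2)H = √(2DSH) ≈ £14,254.78.
Cost at Q = 170: (14,112/170)×187 + (170/2)×38.5 = £15,523.20 + £3,272.50 = £18,795.70.
Excess = £18,795.70 − £14,254.78 = £4,540.92.

Extra cost ≈ £4,541 per year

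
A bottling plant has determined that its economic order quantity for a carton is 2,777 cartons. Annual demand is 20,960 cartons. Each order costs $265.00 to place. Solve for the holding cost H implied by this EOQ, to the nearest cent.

Invert the EOQ relation Q*² = 2DS/H.
From Q* = √(2DS/H): H = 2DS / Q*² = 2 × 20,960 × 265 / 2,777² = 1.4405.

H ≈ $1.44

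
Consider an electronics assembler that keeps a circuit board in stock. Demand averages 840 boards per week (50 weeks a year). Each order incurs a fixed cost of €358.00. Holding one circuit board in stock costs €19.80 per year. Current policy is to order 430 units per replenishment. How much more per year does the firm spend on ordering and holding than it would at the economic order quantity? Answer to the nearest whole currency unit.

Extra cost ≈ €14,823 per year

Annual demand D = 840 × 50 = 42,000.
EOQ = √(2DS/H) = √(2 × 42,000 × 358 / 19.8) ≈ 1232.39.
Cost at Q* = (D/Q*)S + (Q*/2)H = √(2DSH) ≈ €24,401.34.
Cost at Q = 430: (42,000/430)×358 + (430/2)×19.8 = €34,967.44 + €4,257.00 = €39,224.44.
Excess = €39,224.44 − €24,401.34 = €14,823.10.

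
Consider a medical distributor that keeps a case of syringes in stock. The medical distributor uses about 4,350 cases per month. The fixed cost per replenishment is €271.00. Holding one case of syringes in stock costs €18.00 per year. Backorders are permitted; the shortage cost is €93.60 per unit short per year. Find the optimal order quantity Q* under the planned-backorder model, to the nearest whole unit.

Annual demand D = 4,350 × 12 = 52,200.
With planned backorders, Q* = √(2DS/H) · √((H+B)/B).
√(2DS/H) = √(2 × 52,200 × 271 / 18) = 1253.714.
√((H+B)/B) = √((18+93.6)/93.6) = 1.0919.
Q* ≈ 1368.966.

Q* ≈ 1,369 cases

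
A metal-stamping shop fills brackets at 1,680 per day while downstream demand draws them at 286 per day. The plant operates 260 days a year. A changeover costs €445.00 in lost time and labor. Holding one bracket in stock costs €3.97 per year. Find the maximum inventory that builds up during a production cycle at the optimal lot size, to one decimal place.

Annual demand D = 286 × 260 = 74,360.
Production build-up factor (1 − d/p) = 1 − 286/1,680 = 0.8298.
Q* = √(2DS / (H(1 − d/p))) = √(2 × 74,360 × 445 / (3.97 × 0.8298)).
= √(66,180,400 / 3.2942) ≈ 4482.215.
Maximum inventory = Q*(1 − d/p) = 4482.215 × 0.8298 ≈ 3719.171.

I_max ≈ 3,719.2 brackets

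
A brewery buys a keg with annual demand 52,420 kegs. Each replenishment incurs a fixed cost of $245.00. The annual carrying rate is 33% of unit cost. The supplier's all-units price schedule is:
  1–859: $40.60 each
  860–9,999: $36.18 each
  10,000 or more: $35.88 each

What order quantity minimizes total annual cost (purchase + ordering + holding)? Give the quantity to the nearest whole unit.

Holding cost per unit per year at price C is H = 0.33·C.
For each price level, check whether its EOQ is feasible; otherwise the best quantity at that price is the breakpoint.
Tier 1 ($40.60): EOQ = 1384.6 exceeds tier's upper bound 859, so this tier is dominated.
EOQ at $36.18 = 1466.7 (feasible in tier 2): TC = 52,420×$36.18 + (52,420/1466.7)×245 + (1466.7/2)×0.33×$36.18 = $1,914,067.68.
EOQ at $35.88 = 1472.9 < 10000, so use break Q=10000: TC = 52,420×$35.88 + (52,420/10000.0)×245 + (10000.0/2)×0.33×$35.88 = $1,941,315.89.
Lowest total cost is $1,914,067.68 at Q = 1466.7.

Q* ≈ 1,467 kegs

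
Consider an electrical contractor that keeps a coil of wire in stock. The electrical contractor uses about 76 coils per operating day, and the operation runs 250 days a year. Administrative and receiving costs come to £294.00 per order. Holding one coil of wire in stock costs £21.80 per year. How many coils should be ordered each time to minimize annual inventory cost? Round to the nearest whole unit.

Q* ≈ 716 coils

Annual demand D = 76 × 250 = 19,000.
EOQ = √(2DS / H) = √(2 × 19,000 × 294 / 21.8).
= √(11,172,000 / 21.8) = √512,477.0642 ≈ 715.875.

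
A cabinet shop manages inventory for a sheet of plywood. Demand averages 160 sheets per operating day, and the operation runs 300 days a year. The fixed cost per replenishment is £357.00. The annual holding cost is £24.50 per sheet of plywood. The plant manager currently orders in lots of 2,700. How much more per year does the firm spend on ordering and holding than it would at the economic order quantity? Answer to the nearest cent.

Extra cost ≈ £10,444.71 per year

Annual demand D = 160 × 300 = 48,000.
EOQ = √(2DS/H) = √(2 × 48,000 × 357 / 24.5) ≈ 1182.73.
Cost at Q* = (D/Q*)S + (Q*/2)H = √(2DSH) ≈ £28,976.96.
Cost at Q = 2,700: (48,000/2,700)×357 + (2,700/2)×24.5 = £6,346.67 + £33,075.00 = £39,421.67.
Excess = £39,421.67 − £28,976.96 = £10,444.71.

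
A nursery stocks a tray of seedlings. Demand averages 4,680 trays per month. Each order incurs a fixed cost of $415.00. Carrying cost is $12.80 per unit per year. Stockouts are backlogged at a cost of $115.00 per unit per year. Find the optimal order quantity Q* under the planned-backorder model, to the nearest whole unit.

Annual demand D = 4,680 × 12 = 56,160.
With planned backorders, Q* = √(2DS/H) · √((H+B)/B).
√(2DS/H) = √(2 × 56,160 × 415 / 12.8) = 1908.304.
√((H+B)/B) = √((12.8+115)/115) = 1.0542.
Q* ≈ 2011.704.

Q* ≈ 2,012 trays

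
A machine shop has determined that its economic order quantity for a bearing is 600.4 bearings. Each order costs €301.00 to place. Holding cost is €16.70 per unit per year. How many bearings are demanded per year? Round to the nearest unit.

Squaring Q* = √(2DS/H) gives Q*² = 2DS/H.
From Q* = √(2DS/H): D = Q*²H / (2S) = 600.4² × 16.7 / (2 × 301) = 10000.031.

D ≈ 10,000 bearings per year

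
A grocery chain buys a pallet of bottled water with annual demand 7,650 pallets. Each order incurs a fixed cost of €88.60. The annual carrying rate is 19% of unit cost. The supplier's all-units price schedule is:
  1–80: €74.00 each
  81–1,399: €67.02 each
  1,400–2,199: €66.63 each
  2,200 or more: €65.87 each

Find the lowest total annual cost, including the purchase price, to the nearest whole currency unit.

TC* ≈ €516,858

Holding cost per unit per year at price C is H = 0.19·C.
For each price level, check whether its EOQ is feasible; otherwise the best quantity at that price is the breakpoint.
Tier 1 (€74.00): EOQ = 310.5 exceeds tier's upper bound 80, so this tier is dominated.
EOQ at €67.02 = 326.3 (feasible in tier 2): TC = 7,650×€67.02 + (7,650/326.3)×88.6 + (326.3/2)×0.19×€67.02 = €516,857.72.
EOQ at €66.63 = 327.2 < 1400, so use break Q=1400: TC = 7,650×€66.63 + (7,650/1400.0)×88.6 + (1400.0/2)×0.19×€66.63 = €519,065.43.
EOQ at €65.87 = 329.1 < 2200, so use break Q=2200: TC = 7,650×€65.87 + (7,650/2200.0)×88.6 + (2200.0/2)×0.19×€65.87 = €517,980.42.
Lowest total cost among the candidates is at Q = 326.3.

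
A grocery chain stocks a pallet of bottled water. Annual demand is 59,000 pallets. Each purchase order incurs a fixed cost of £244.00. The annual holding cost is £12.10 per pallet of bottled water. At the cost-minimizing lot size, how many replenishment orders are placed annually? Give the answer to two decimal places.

N ≈ 38.25 orders per year

EOQ = √(2DS/H) = √(2 × 59,000 × 244 / 12.1) ≈ 1542.56.
Orders per year = D / Q* = 59,000 / 1542.56 ≈ 38.248.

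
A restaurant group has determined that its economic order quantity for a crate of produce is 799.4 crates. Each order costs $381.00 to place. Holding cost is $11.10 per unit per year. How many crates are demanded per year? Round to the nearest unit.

Squaring Q* = √(2DS/H) gives Q*² = 2DS/H.
From Q* = √(2DS/H): D = Q*²H / (2S) = 799.4² × 11.1 / (2 × 381) = 9308.856.

D ≈ 9,309 crates per year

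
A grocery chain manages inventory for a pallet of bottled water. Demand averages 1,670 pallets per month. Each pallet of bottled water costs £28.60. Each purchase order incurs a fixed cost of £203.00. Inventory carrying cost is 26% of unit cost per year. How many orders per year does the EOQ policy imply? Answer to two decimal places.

N ≈ 19.16 orders per year

Annual demand D = 1,670 × 12 = 20,040.
Holding cost H = 0.26 × £28.60 = £7.4360 per unit per year.
The optimal lot size = √(2DS/H) = √(2 × 20,040 × 203 / 7.436) ≈ 1046.03.
Orders per year = D / Q* = 20,040 / 1046.03 ≈ 19.158.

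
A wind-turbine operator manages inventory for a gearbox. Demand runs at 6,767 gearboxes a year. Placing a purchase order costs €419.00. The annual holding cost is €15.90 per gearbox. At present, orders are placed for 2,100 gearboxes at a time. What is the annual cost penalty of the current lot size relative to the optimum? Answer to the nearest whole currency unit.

EOQ = √(2DS/H) = √(2 × 6,767 × 419 / 15.9) ≈ 597.20.
Cost at Q* = (D/Q*)S + (Q*/2)H = √(2DSH) ≈ €9,495.52.
Cost at Q = 2,100: (6,767/2,100)×419 + (2,100/2)×15.9 = €1,350.18 + €16,695.00 = €18,045.18.
Excess = €18,045.18 − €9,495.52 = €8,549.66.

Extra cost ≈ €8,550 per year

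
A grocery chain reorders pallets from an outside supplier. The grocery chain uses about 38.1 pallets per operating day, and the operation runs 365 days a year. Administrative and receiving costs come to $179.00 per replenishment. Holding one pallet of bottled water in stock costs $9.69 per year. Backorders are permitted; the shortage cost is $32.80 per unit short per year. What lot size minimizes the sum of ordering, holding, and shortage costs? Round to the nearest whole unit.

Q* ≈ 816 pallets

Annual demand D = 38.1 × 365 = 13,906.5.
With planned backorders, Q* = √(2DS/H) · √((H+B)/B).
√(2DS/H) = √(2 × 13,906.5 × 179 / 9.69) = 716.784.
√((H+B)/B) = √((9.69+32.8)/32.8) = 1.1382.
Q* ≈ 815.821.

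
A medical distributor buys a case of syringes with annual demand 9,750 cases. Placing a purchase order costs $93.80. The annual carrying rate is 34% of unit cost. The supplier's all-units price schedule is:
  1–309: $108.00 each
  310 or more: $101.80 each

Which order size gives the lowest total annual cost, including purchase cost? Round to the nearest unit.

Q* ≈ 310 cases

Holding cost per unit per year at price C is H = 0.34·C.
Evaluate total cost at each tier's feasible EOQ or, if the EOQ is below the tier, at the tier's minimum quantity.
EOQ at $108.00 = 223.2 (feasible in tier 1): TC = 9,750×$108.00 + (9,750/223.2)×93.8 + (223.2/2)×0.34×$108.00 = $1,061,195.40.
EOQ at $101.80 = 229.9 < 310, so use break Q=310: TC = 9,750×$101.80 + (9,750/310.0)×93.8 + (310.0/2)×0.34×$101.80 = $1,000,865.02.
Lowest total cost is $1,000,865.02 at Q = 310.0.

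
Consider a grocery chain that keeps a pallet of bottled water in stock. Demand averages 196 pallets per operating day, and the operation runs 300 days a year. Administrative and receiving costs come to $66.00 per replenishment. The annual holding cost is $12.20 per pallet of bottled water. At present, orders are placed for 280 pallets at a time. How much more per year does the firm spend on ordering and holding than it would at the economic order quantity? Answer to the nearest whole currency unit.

Extra cost ≈ $5,837 per year

Annual demand D = 196 × 300 = 58,800.
EOQ = √(2DS/H) = √(2 × 58,800 × 66 / 12.2) ≈ 797.62.
Cost at Q* = (D/Q*)S + (Q*/2)H = √(2DSH) ≈ $9,730.96.
Cost at Q = 280: (58,800/280)×66 + (280/2)×12.2 = $13,860.00 + $1,708.00 = $15,568.00.
Excess = $15,568.00 − $9,730.96 = $5,837.04.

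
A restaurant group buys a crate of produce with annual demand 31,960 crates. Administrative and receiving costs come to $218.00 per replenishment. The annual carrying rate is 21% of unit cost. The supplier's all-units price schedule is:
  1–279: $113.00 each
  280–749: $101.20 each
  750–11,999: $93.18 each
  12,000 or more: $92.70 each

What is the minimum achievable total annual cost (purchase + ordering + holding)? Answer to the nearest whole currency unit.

Holding cost per unit per year at price C is H = 0.21·C.
Candidates are each tier's EOQ (if it falls in that tier) and each price-break quantity.
Tier 1 ($113.00): EOQ = 766.3 exceeds tier's upper bound 279, so this tier is dominated.
Tier 2 ($101.20): EOQ = 809.7 exceeds tier's upper bound 749, so this tier is dominated.
EOQ at $93.18 = 843.9 (feasible in tier 3): TC = 31,960×$93.18 + (31,960/843.9)×218 + (843.9/2)×0.21×$93.18 = $2,994,545.48.
EOQ at $92.70 = 846.1 < 12000, so use break Q=12000: TC = 31,960×$92.70 + (31,960/12000.0)×218 + (12000.0/2)×0.21×$92.70 = $3,080,074.61.
Lowest total cost among the candidates is at Q = 843.9.

TC* ≈ $2,994,545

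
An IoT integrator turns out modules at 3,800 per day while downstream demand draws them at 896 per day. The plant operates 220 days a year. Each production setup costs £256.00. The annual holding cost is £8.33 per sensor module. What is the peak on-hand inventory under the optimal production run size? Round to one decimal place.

I_max ≈ 3,042.9 modules

Annual demand D = 896 × 220 = 197,120.
Production build-up factor (1 − d/p) = 1 − 896/3,800 = 0.7642.
Q* = √(2DS / (H(1 − d/p))) = √(2 × 197,120 × 256 / (8.33 × 0.7642)).
= √(100,925,440 / 6.3659) ≈ 3981.726.
Maximum inventory = Q*(1 − d/p) = 3981.726 × 0.7642 ≈ 3042.877.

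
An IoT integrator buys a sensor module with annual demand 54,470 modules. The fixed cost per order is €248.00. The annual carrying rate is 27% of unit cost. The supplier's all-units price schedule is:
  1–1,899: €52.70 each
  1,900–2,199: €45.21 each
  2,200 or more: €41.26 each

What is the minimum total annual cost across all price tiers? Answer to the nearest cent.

Holding cost per unit per year at price C is H = 0.27·C.
For each price level, check whether its EOQ is feasible; otherwise the best quantity at that price is the breakpoint.
EOQ at €52.70 = 1377.9 (feasible in tier 1): TC = 54,470×€52.70 + (54,470/1377.9)×248 + (1377.9/2)×0.27×€52.70 = €2,890,175.80.
EOQ at €45.21 = 1487.7 < 1900, so use break Q=1900: TC = 54,470×€45.21 + (54,470/1900.0)×248 + (1900.0/2)×0.27×€45.21 = €2,481,294.83.
EOQ at €41.26 = 1557.3 < 2200, so use break Q=2200: TC = 54,470×€41.26 + (54,470/2200.0)×248 + (2200.0/2)×0.27×€41.26 = €2,265,826.67.
Lowest total cost among the candidates is at Q = 2200.0.

TC* ≈ €2,265,826.67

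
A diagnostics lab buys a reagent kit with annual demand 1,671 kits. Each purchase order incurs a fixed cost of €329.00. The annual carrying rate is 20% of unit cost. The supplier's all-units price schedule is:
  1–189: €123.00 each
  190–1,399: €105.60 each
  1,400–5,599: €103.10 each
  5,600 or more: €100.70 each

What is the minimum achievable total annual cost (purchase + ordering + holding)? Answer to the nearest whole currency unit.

Holding cost per unit per year at price C is H = 0.20·C.
Evaluate total cost at each tier's feasible EOQ or, if the EOQ is below the tier, at the tier's minimum quantity.
Tier 1 (€123.00): EOQ = 211.4 exceeds tier's upper bound 189, so this tier is dominated.
EOQ at €105.60 = 228.2 (feasible in tier 2): TC = 1,671×€105.60 + (1,671/228.2)×329 + (228.2/2)×0.20×€105.60 = €181,276.50.
EOQ at €103.10 = 230.9 < 1400, so use break Q=1400: TC = 1,671×€103.10 + (1,671/1400.0)×329 + (1400.0/2)×0.20×€103.10 = €187,106.78.
EOQ at €100.70 = 233.7 < 5600, so use break Q=5600: TC = 1,671×€100.70 + (1,671/5600.0)×329 + (5600.0/2)×0.20×€100.70 = €224,759.87.
Lowest total cost among the candidates is at Q = 228.2.

TC* ≈ €181,277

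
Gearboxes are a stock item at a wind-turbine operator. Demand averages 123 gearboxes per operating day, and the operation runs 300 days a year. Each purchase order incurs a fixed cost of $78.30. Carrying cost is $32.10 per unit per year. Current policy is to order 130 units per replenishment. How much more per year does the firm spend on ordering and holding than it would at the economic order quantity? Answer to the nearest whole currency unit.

Annual demand D = 123 × 300 = 36,900.
EOQ = √(2DS/H) = √(2 × 36,900 × 78.3 / 32.1) ≈ 424.28.
Cost at Q* = (D/Q*)S + (Q*/2)H = √(2DSH) ≈ $13,619.51.
Cost at Q = 130: (36,900/130)×78.3 + (130/2)×32.1 = $22,225.15 + $2,086.50 = $24,311.65.
Excess = $24,311.65 − $13,619.51 = $10,692.14.

Extra cost ≈ $10,692 per year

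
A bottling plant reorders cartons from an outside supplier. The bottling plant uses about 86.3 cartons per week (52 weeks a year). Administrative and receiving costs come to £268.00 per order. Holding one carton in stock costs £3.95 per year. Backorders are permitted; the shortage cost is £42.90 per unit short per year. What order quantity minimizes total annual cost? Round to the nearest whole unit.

Q* ≈ 815 cartons

Annual demand D = 86.3 × 52 = 4,487.6.
With planned backorders, Q* = √(2DS/H) · √((H+B)/B).
√(2DS/H) = √(2 × 4,487.6 × 268 / 3.95) = 780.353.
√((H+B)/B) = √((3.95+42.9)/42.9) = 1.0450.
Q* ≈ 815.487.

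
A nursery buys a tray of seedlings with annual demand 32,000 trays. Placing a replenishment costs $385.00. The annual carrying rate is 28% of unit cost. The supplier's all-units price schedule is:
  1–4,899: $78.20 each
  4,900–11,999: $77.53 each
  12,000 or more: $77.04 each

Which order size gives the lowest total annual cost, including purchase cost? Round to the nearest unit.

Holding cost per unit per year at price C is H = 0.28·C.
Evaluate total cost at each tier's feasible EOQ or, if the EOQ is below the tier, at the tier's minimum quantity.
EOQ at $78.20 = 1060.8 (feasible in tier 1): TC = 32,000×$78.20 + (32,000/1060.8)×385 + (1060.8/2)×0.28×$78.20 = $2,525,627.51.
EOQ at $77.53 = 1065.4 < 4900, so use break Q=4900: TC = 32,000×$77.53 + (32,000/4900.0)×385 + (4900.0/2)×0.28×$77.53 = $2,536,659.87.
EOQ at $77.04 = 1068.8 < 12000, so use break Q=12000: TC = 32,000×$77.04 + (32,000/12000.0)×385 + (12000.0/2)×0.28×$77.04 = $2,595,733.87.
Lowest total cost is $2,525,627.51 at Q = 1060.8.

Q* ≈ 1,061 trays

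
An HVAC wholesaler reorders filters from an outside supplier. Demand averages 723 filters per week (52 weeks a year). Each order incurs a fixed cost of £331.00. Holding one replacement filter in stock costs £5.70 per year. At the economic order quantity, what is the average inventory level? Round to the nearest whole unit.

Annual demand D = 723 × 52 = 37,596.
The optimal lot size = √(2DS/H) = √(2 × 37,596 × 331 / 5.7) ≈ 2089.60.
Average inventory = Q*/2 ≈ 2089.60 / 2 = 1044.798.

Average inventory ≈ 1,045 filters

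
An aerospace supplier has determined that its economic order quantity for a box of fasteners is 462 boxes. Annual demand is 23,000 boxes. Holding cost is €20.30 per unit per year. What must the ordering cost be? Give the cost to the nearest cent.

Invert the EOQ relation Q*² = 2DS/H.
From Q* = √(2DS/H): S = Q*²H / (2D) = 462² × 20.3 / (2 × 23,000) = 94.1938.

S ≈ €94.19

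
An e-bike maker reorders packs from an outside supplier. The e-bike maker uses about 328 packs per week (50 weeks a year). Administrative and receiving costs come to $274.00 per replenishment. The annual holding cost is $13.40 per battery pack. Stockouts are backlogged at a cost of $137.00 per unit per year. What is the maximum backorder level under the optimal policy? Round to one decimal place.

Annual demand D = 328 × 50 = 16,400.
With planned backorders, Q* = √(2DS/H) · √((H+B)/B).
√(2DS/H) = √(2 × 16,400 × 274 / 13.4) = 818.955.
√((H+B)/B) = √((13.4+137)/137) = 1.0478.
Q* ≈ 858.071.
S* = Q* · H/(H+B) = 858.071 × 13.4/150.4 ≈ 76.451.

S* ≈ 76.5 packs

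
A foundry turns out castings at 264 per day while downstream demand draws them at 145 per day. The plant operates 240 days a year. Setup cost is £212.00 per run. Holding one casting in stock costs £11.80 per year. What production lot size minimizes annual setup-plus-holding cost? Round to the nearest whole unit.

Q* ≈ 1,666 castings

Annual demand D = 145 × 240 = 34,800.
Production build-up factor (1 − d/p) = 1 − 145/264 = 0.4508.
Q* = √(2DS / (H(1 − d/p))) = √(2 × 34,800 × 212 / (11.8 × 0.4508)).
= √(14,755,200 / 5.3189) ≈ 1665.559.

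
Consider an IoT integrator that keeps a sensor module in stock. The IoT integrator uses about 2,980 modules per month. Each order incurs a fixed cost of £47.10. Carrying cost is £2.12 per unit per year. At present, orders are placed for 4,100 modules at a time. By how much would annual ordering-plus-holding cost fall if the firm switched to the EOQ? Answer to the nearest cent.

Extra cost ≈ £2,084.46 per year

Annual demand D = 2,980 × 12 = 35,760.
EOQ = √(2DS/H) = √(2 × 35,760 × 47.1 / 2.12) ≈ 1260.54.
Cost at Q* = (D/Q*)S + (Q*/2)H = √(2DSH) ≈ £2,672.34.
Cost at Q = 4,100: (35,760/4,100)×47.1 + (4,100/2)×2.12 = £410.80 + £4,346.00 = £4,756.80.
Excess = £4,756.80 − £2,672.34 = £2,084.46.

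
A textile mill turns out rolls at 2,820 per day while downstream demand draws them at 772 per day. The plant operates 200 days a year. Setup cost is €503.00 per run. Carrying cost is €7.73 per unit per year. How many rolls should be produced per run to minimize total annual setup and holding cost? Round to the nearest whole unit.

Annual demand D = 772 × 200 = 154,400.
Production build-up factor (1 − d/p) = 1 − 772/2,820 = 0.7262.
Q* = √(2DS / (H(1 − d/p))) = √(2 × 154,400 × 503 / (7.73 × 0.7262)).
= √(155,326,400 / 5.6138) ≈ 5260.081.

Q* ≈ 5,260 rolls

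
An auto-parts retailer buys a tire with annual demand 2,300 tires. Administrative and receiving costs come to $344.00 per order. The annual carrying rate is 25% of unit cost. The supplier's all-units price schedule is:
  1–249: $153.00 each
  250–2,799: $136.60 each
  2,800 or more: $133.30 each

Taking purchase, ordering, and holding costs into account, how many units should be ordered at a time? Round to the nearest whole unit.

Holding cost per unit per year at price C is H = 0.25·C.
For each price level, check whether its EOQ is feasible; otherwise the best quantity at that price is the breakpoint.
EOQ at $153.00 = 203.4 (feasible in tier 1): TC = 2,300×$153.00 + (2,300/203.4)×344 + (203.4/2)×0.25×$153.00 = $359,679.90.
EOQ at $136.60 = 215.3 < 250, so use break Q=250: TC = 2,300×$136.60 + (2,300/250.0)×344 + (250.0/2)×0.25×$136.60 = $321,613.55.
EOQ at $133.30 = 217.9 < 2800, so use break Q=2800: TC = 2,300×$133.30 + (2,300/2800.0)×344 + (2800.0/2)×0.25×$133.30 = $353,527.57.
Lowest total cost is $321,613.55 at Q = 250.0.

Q* ≈ 250 tires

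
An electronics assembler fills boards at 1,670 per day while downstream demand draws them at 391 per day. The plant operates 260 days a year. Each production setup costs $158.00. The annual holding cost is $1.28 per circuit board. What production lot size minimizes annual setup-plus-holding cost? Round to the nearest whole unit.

Q* ≈ 5,724 boards

Annual demand D = 391 × 260 = 101,660.
Production build-up factor (1 − d/p) = 1 − 391/1,670 = 0.7659.
Q* = √(2DS / (H(1 − d/p))) = √(2 × 101,660 × 158 / (1.28 × 0.7659)).
= √(32,124,560 / 0.9803) ≈ 5724.487.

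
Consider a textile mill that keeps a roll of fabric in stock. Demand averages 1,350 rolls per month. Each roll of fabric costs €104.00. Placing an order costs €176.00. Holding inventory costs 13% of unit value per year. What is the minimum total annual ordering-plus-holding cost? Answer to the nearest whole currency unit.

Annual demand D = 1,350 × 12 = 16,200.
Holding cost H = 0.13 × €104.00 = €13.5200 per unit per year.
The optimal lot size = √(2DS/H) = √(2 × 16,200 × 176 / 13.52) ≈ 649.44.
At the optimum the two cost components are equal, so total cost = 2·(Q*/2)H = Q*·H.
Minimum total = √(2DSH) = √(2 × 16,200 × 176 × 13.52) ≈ 8780.458.

TC* ≈ €8,780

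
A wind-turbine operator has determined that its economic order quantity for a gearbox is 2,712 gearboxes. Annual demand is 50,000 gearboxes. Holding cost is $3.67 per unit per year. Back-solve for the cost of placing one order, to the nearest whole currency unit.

Squaring Q* = √(2DS/H) gives Q*² = 2DS/H.
From Q* = √(2DS/H): S = Q*²H / (2D) = 2,712² × 3.67 / (2 × 50,000) = 269.9264.

S ≈ $270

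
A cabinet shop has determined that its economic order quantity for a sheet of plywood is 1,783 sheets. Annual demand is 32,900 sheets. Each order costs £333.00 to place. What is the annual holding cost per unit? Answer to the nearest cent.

Squaring Q* = √(2DS/H) gives Q*² = 2DS/H.
From Q* = √(2DS/H): H = 2DS / Q*² = 2 × 32,900 × 333 / 1,783² = 6.8924.

H ≈ £6.89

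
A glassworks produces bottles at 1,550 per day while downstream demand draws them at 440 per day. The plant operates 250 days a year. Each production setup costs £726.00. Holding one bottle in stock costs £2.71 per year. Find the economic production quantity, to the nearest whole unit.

Q* ≈ 9,072 bottles

Annual demand D = 440 × 250 = 110,000.
Production build-up factor (1 − d/p) = 1 − 440/1,550 = 0.7161.
Q* = √(2DS / (H(1 − d/p))) = √(2 × 110,000 × 726 / (2.71 × 0.7161)).
= √(159,720,000 / 1.9407) ≈ 9071.923.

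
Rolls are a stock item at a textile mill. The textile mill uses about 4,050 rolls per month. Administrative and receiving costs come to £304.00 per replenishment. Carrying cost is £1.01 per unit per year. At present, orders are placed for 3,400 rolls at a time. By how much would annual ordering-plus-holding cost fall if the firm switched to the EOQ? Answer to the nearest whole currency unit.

Extra cost ≈ £599 per year

Annual demand D = 4,050 × 12 = 48,600.
EOQ = √(2DS/H) = √(2 × 48,600 × 304 / 1.01) ≈ 5408.90.
Cost at Q* = (D/Q*)S + (Q*/2)H = √(2DSH) ≈ £5,462.99.
Cost at Q = 3,400: (48,600/3,400)×304 + (3,400/2)×1.01 = £4,345.41 + £1,717.00 = £6,062.41.
Excess = £6,062.41 − £5,462.99 = £599.42.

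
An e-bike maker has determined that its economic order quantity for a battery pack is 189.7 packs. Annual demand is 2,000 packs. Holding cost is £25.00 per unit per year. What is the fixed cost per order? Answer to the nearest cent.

Invert the EOQ relation Q*² = 2DS/H.
From Q* = √(2DS/H): S = Q*²H / (2D) = 189.7² × 25 / (2 × 2,000) = 224.9131.

S ≈ £224.91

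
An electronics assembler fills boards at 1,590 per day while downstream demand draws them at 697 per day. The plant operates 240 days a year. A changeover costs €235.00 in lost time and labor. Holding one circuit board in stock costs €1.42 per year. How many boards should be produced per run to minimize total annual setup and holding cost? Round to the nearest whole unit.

Annual demand D = 697 × 240 = 167,280.
Production build-up factor (1 − d/p) = 1 − 697/1,590 = 0.5616.
Q* = √(2DS / (H(1 − d/p))) = √(2 × 167,280 × 235 / (1.42 × 0.5616)).
= √(78,621,600 / 0.7975) ≈ 9928.865.

Q* ≈ 9,929 boards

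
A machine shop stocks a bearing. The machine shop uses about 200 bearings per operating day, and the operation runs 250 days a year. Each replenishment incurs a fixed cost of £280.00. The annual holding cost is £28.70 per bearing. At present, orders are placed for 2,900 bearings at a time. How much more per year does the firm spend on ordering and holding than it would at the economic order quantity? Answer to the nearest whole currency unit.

Annual demand D = 200 × 250 = 50,000.
EOQ = √(2DS/H) = √(2 × 50,000 × 280 / 28.7) ≈ 987.73.
Cost at Q* = (D/Q*)S + (Q*/2)H = √(2DSH) ≈ £28,347.84.
Cost at Q = 2,900: (50,000/2,900)×280 + (2,900/2)×28.7 = £4,827.59 + £41,615.00 = £46,442.59.
Excess = £46,442.59 − £28,347.84 = £18,094.75.

Extra cost ≈ £18,095 per year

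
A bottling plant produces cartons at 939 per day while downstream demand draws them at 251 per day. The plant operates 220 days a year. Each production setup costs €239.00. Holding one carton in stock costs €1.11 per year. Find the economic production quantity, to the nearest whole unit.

Annual demand D = 251 × 220 = 55,220.
Production build-up factor (1 − d/p) = 1 − 251/939 = 0.7327.
Q* = √(2DS / (H(1 − d/p))) = √(2 × 55,220 × 239 / (1.11 × 0.7327)).
= √(26,395,160 / 0.8133) ≈ 5696.908.

Q* ≈ 5,697 cartons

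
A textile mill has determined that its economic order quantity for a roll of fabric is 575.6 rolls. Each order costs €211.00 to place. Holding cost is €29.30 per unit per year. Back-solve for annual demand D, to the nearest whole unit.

The basic EOQ model gives Q* = √(2DS/H); rearrange for the unknown.
From Q* = √(2DS/H): D = Q*²H / (2S) = 575.6² × 29.3 / (2 × 211) = 23003.649.

D ≈ 23,004 rolls per year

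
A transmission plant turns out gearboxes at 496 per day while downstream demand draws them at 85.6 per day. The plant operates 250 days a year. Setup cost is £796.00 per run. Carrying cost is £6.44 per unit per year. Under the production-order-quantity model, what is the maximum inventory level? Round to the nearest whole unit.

I_max ≈ 2,092 gearboxes

Annual demand D = 85.6 × 250 = 21,400.
Production build-up factor (1 − d/p) = 1 − 85.6/496 = 0.8274.
Q* = √(2DS / (H(1 − d/p))) = √(2 × 21,400 × 796 / (6.44 × 0.8274)).
= √(34,068,800 / 5.3286) ≈ 2528.556.
Maximum inventory = Q*(1 − d/p) = 2528.556 × 0.8274 ≈ 2092.177.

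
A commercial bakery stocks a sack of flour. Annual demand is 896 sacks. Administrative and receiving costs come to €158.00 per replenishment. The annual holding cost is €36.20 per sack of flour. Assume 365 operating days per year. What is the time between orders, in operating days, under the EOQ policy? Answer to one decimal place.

Q* = √(2DS/H) = √(2 × 896 × 158 / 36.2) ≈ 88.44.
Cycle time = Q*/D × 365 = 88.44 / 896 × 365 ≈ 36.027 days.

T ≈ 36.0 days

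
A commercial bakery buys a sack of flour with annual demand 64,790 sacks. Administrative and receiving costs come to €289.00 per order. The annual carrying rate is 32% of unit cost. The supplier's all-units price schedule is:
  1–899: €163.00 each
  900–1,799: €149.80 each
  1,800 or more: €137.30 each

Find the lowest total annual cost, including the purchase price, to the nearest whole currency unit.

Holding cost per unit per year at price C is H = 0.32·C.
Candidates are each tier's EOQ (if it falls in that tier) and each price-break quantity.
EOQ at €163.00 = 847.3 (feasible in tier 1): TC = 64,790×€163.00 + (64,790/847.3)×289 + (847.3/2)×0.32×€163.00 = €10,604,966.38.
EOQ at €149.80 = 883.9 < 900, so use break Q=900: TC = 64,790×€149.80 + (64,790/900.0)×289 + (900.0/2)×0.32×€149.80 = €9,747,917.99.
EOQ at €137.30 = 923.2 < 1800, so use break Q=1800: TC = 64,790×€137.30 + (64,790/1800.0)×289 + (1800.0/2)×0.32×€137.30 = €8,945,611.79.
Lowest total cost among the candidates is at Q = 1800.0.

TC* ≈ €8,945,612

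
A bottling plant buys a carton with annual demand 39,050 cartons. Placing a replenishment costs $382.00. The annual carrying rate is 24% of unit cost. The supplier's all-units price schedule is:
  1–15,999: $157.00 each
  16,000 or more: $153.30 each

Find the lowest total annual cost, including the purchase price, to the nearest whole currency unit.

Holding cost per unit per year at price C is H = 0.24·C.
For each price level, check whether its EOQ is feasible; otherwise the best quantity at that price is the breakpoint.
EOQ at $157.00 = 889.8 (feasible in tier 1): TC = 39,050×$157.00 + (39,050/889.8)×382 + (889.8/2)×0.24×$157.00 = $6,164,378.39.
EOQ at $153.30 = 900.5 < 16000, so use break Q=16000: TC = 39,050×$153.30 + (39,050/16000.0)×382 + (16000.0/2)×0.24×$153.30 = $6,281,633.32.
Lowest total cost among the candidates is at Q = 889.8.

TC* ≈ $6,164,378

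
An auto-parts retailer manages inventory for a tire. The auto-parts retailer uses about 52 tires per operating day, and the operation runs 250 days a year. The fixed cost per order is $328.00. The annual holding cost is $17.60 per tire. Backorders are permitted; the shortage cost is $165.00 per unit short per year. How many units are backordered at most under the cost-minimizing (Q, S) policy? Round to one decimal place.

Annual demand D = 52 × 250 = 13,000.
With planned backorders, Q* = √(2DS/H) · √((H+B)/B).
√(2DS/H) = √(2 × 13,000 × 328 / 17.6) = 696.093.
√((H+B)/B) = √((17.6+165)/165) = 1.0520.
Q* ≈ 732.277.
S* = Q* · H/(H+B) = 732.277 × 17.6/182.6 ≈ 70.581.

S* ≈ 70.6 tires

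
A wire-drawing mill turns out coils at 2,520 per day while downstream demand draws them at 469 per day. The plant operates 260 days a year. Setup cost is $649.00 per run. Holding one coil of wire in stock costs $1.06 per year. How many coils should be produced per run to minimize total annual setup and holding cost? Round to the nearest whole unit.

Q* ≈ 13,545 coils

Annual demand D = 469 × 260 = 121,940.
Production build-up factor (1 − d/p) = 1 − 469/2,520 = 0.8139.
Q* = √(2DS / (H(1 − d/p))) = √(2 × 121,940 × 649 / (1.06 × 0.8139)).
= √(158,278,120 / 0.8627) ≈ 13544.873.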